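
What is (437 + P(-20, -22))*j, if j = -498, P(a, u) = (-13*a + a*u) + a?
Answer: -556266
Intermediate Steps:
P(a, u) = -12*a + a*u
(437 + P(-20, -22))*j = (437 - 20*(-12 - 22))*(-498) = (437 - 20*(-34))*(-498) = (437 + 680)*(-498) = 1117*(-498) = -556266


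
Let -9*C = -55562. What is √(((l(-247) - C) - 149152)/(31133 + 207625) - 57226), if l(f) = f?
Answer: 5*I*√1174401780047886/716274 ≈ 239.22*I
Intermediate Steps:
C = 55562/9 (C = -⅑*(-55562) = 55562/9 ≈ 6173.6)
√(((l(-247) - C) - 149152)/(31133 + 207625) - 57226) = √(((-247 - 1*55562/9) - 149152)/(31133 + 207625) - 57226) = √(((-247 - 55562/9) - 149152)/238758 - 57226) = √((-57785/9 - 149152)*(1/238758) - 57226) = √(-1400153/9*1/238758 - 57226) = √(-1400153/2148822 - 57226) = √(-122969887925/2148822) = 5*I*√1174401780047886/716274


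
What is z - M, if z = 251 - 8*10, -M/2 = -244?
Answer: -317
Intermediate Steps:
M = 488 (M = -2*(-244) = 488)
z = 171 (z = 251 - 1*80 = 251 - 80 = 171)
z - M = 171 - 1*488 = 171 - 488 = -317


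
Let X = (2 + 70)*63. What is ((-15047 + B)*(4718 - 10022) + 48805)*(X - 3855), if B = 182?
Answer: 53725972965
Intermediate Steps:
X = 4536 (X = 72*63 = 4536)
((-15047 + B)*(4718 - 10022) + 48805)*(X - 3855) = ((-15047 + 182)*(4718 - 10022) + 48805)*(4536 - 3855) = (-14865*(-5304) + 48805)*681 = (78843960 + 48805)*681 = 78892765*681 = 53725972965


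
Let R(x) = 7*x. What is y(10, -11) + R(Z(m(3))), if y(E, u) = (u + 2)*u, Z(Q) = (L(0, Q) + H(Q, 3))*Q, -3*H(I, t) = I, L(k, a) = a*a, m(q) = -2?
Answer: 101/3 ≈ 33.667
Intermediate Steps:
L(k, a) = a²
H(I, t) = -I/3
Z(Q) = Q*(Q² - Q/3) (Z(Q) = (Q² - Q/3)*Q = Q*(Q² - Q/3))
y(E, u) = u*(2 + u) (y(E, u) = (2 + u)*u = u*(2 + u))
y(10, -11) + R(Z(m(3))) = -11*(2 - 11) + 7*((-2)²*(-⅓ - 2)) = -11*(-9) + 7*(4*(-7/3)) = 99 + 7*(-28/3) = 99 - 196/3 = 101/3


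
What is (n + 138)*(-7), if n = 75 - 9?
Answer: -1428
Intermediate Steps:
n = 66
(n + 138)*(-7) = (66 + 138)*(-7) = 204*(-7) = -1428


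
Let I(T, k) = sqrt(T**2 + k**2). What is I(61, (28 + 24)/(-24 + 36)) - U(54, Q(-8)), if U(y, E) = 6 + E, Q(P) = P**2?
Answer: -70 + sqrt(33658)/3 ≈ -8.8463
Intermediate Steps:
I(61, (28 + 24)/(-24 + 36)) - U(54, Q(-8)) = sqrt(61**2 + ((28 + 24)/(-24 + 36))**2) - (6 + (-8)**2) = sqrt(3721 + (52/12)**2) - (6 + 64) = sqrt(3721 + (52*(1/12))**2) - 1*70 = sqrt(3721 + (13/3)**2) - 70 = sqrt(3721 + 169/9) - 70 = sqrt(33658/9) - 70 = sqrt(33658)/3 - 70 = -70 + sqrt(33658)/3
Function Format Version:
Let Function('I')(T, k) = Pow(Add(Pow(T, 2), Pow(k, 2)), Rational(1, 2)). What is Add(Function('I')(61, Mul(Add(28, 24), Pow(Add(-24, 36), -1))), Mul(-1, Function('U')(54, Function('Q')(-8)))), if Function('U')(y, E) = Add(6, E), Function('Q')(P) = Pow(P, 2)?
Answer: Add(-70, Mul(Rational(1, 3), Pow(33658, Rational(1, 2)))) ≈ -8.8463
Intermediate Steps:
Add(Function('I')(61, Mul(Add(28, 24), Pow(Add(-24, 36), -1))), Mul(-1, Function('U')(54, Function('Q')(-8)))) = Add(Pow(Add(Pow(61, 2), Pow(Mul(Add(28, 24), Pow(Add(-24, 36), -1)), 2)), Rational(1, 2)), Mul(-1, Add(6, Pow(-8, 2)))) = Add(Pow(Add(3721, Pow(Mul(52, Pow(12, -1)), 2)), Rational(1, 2)), Mul(-1, Add(6, 64))) = Add(Pow(Add(3721, Pow(Mul(52, Rational(1, 12)), 2)), Rational(1, 2)), Mul(-1, 70)) = Add(Pow(Add(3721, Pow(Rational(13, 3), 2)), Rational(1, 2)), -70) = Add(Pow(Add(3721, Rational(169, 9)), Rational(1, 2)), -70) = Add(Pow(Rational(33658, 9), Rational(1, 2)), -70) = Add(Mul(Rational(1, 3), Pow(33658, Rational(1, 2))), -70) = Add(-70, Mul(Rational(1, 3), Pow(33658, Rational(1, 2))))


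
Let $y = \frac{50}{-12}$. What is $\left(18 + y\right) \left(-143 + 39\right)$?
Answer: $- \frac{4316}{3} \approx -1438.7$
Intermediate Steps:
$y = - \frac{25}{6}$ ($y = 50 \left(- \frac{1}{12}\right) = - \frac{25}{6} \approx -4.1667$)
$\left(18 + y\right) \left(-143 + 39\right) = \left(18 - \frac{25}{6}\right) \left(-143 + 39\right) = \frac{83}{6} \left(-104\right) = - \frac{4316}{3}$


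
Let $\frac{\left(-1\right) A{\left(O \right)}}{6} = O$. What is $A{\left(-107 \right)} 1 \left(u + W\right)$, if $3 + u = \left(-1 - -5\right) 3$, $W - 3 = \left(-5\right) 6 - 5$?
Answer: $-14766$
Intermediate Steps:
$A{\left(O \right)} = - 6 O$
$W = -32$ ($W = 3 - 35 = -32$)
$u = 9$ ($u = -3 + \left(-1 - -5\right) 3 = -3 + \left(-1 + 5\right) 3 = -3 + 4 \cdot 3 = -3 + 12 = 9$)
$A{\left(-107 \right)} 1 \left(u + W\right) = \left(-6\right) \left(-107\right) 1 \left(9 - 32\right) = 642 \cdot 1 \left(-23\right) = 642 \left(-23\right) = -14766$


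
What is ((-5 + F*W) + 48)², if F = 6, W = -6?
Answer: 49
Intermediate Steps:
((-5 + F*W) + 48)² = ((-5 + 6*(-6)) + 48)² = ((-5 - 36) + 48)² = (-41 + 48)² = 7² = 49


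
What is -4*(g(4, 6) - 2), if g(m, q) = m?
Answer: -8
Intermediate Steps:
-4*(g(4, 6) - 2) = -4*(4 - 2) = -4*2 = -8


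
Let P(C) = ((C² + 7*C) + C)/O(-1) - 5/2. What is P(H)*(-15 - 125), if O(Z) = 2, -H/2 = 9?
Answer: -12250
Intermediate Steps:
H = -18 (H = -2*9 = -18)
P(C) = -5/2 + C²/2 + 4*C (P(C) = ((C² + 7*C) + C)/2 - 5/2 = (C² + 8*C)*(½) - 5*½ = (C²/2 + 4*C) - 5/2 = -5/2 + C²/2 + 4*C)
P(H)*(-15 - 125) = (-5/2 + (½)*(-18)² + 4*(-18))*(-15 - 125) = (-5/2 + (½)*324 - 72)*(-140) = (-5/2 + 162 - 72)*(-140) = (175/2)*(-140) = -12250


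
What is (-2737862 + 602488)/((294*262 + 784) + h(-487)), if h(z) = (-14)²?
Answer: -1067687/39004 ≈ -27.374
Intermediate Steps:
h(z) = 196
(-2737862 + 602488)/((294*262 + 784) + h(-487)) = (-2737862 + 602488)/((294*262 + 784) + 196) = -2135374/((77028 + 784) + 196) = -2135374/(77812 + 196) = -2135374/78008 = -2135374*1/78008 = -1067687/39004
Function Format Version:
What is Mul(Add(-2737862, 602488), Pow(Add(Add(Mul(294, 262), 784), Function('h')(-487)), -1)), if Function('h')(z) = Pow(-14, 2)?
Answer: Rational(-1067687, 39004) ≈ -27.374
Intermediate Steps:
Function('h')(z) = 196
Mul(Add(-2737862, 602488), Pow(Add(Add(Mul(294, 262), 784), Function('h')(-487)), -1)) = Mul(Add(-2737862, 602488), Pow(Add(Add(Mul(294, 262), 784), 196), -1)) = Mul(-2135374, Pow(Add(Add(77028, 784), 196), -1)) = Mul(-2135374, Pow(Add(77812, 196), -1)) = Mul(-2135374, Pow(78008, -1)) = Mul(-2135374, Rational(1, 78008)) = Rational(-1067687, 39004)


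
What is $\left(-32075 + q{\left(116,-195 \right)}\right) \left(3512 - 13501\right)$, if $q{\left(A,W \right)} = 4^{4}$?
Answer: $317839991$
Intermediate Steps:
$q{\left(A,W \right)} = 256$
$\left(-32075 + q{\left(116,-195 \right)}\right) \left(3512 - 13501\right) = \left(-32075 + 256\right) \left(3512 - 13501\right) = \left(-31819\right) \left(-9989\right) = 317839991$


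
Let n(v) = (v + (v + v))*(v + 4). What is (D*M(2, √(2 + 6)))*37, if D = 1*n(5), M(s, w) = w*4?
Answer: 39960*√2 ≈ 56512.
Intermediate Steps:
n(v) = 3*v*(4 + v) (n(v) = (v + 2*v)*(4 + v) = (3*v)*(4 + v) = 3*v*(4 + v))
M(s, w) = 4*w
D = 135 (D = 1*(3*5*(4 + 5)) = 1*(3*5*9) = 1*135 = 135)
(D*M(2, √(2 + 6)))*37 = (135*(4*√(2 + 6)))*37 = (135*(4*√8))*37 = (135*(4*(2*√2)))*37 = (135*(8*√2))*37 = (1080*√2)*37 = 39960*√2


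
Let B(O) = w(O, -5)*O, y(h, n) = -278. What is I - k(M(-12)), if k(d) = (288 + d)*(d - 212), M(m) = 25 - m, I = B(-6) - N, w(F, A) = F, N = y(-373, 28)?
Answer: 57189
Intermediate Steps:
N = -278
B(O) = O² (B(O) = O*O = O²)
I = 314 (I = (-6)² - 1*(-278) = 36 + 278 = 314)
k(d) = (-212 + d)*(288 + d) (k(d) = (288 + d)*(-212 + d) = (-212 + d)*(288 + d))
I - k(M(-12)) = 314 - (-61056 + (25 - 1*(-12))² + 76*(25 - 1*(-12))) = 314 - (-61056 + (25 + 12)² + 76*(25 + 12)) = 314 - (-61056 + 37² + 76*37) = 314 - (-61056 + 1369 + 2812) = 314 - 1*(-56875) = 314 + 56875 = 57189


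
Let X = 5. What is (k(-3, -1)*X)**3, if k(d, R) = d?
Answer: -3375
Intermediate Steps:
(k(-3, -1)*X)**3 = (-3*5)**3 = (-15)**3 = -3375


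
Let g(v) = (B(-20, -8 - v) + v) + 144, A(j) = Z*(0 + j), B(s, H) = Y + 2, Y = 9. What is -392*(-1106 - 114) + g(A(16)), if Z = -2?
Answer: 478363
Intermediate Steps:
B(s, H) = 11 (B(s, H) = 9 + 2 = 11)
A(j) = -2*j (A(j) = -2*(0 + j) = -2*j)
g(v) = 155 + v (g(v) = (11 + v) + 144 = 155 + v)
-392*(-1106 - 114) + g(A(16)) = -392*(-1106 - 114) + (155 - 2*16) = -392*(-1220) + (155 - 32) = 478240 + 123 = 478363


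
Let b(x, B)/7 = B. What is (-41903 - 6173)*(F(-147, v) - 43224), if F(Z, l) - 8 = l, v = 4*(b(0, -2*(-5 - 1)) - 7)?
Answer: 2062845008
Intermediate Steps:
b(x, B) = 7*B
v = 308 (v = 4*(7*(-2*(-5 - 1)) - 7) = 4*(7*(-2*(-6)) - 7) = 4*(7*12 - 7) = 4*(84 - 7) = 4*77 = 308)
F(Z, l) = 8 + l
(-41903 - 6173)*(F(-147, v) - 43224) = (-41903 - 6173)*((8 + 308) - 43224) = -48076*(316 - 43224) = -48076*(-42908) = 2062845008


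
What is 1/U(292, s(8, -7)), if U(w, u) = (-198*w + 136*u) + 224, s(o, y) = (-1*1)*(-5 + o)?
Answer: -1/58000 ≈ -1.7241e-5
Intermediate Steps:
s(o, y) = 5 - o (s(o, y) = -(-5 + o) = 5 - o)
U(w, u) = 224 - 198*w + 136*u
1/U(292, s(8, -7)) = 1/(224 - 198*292 + 136*(5 - 1*8)) = 1/(224 - 57816 + 136*(5 - 8)) = 1/(224 - 57816 + 136*(-3)) = 1/(224 - 57816 - 408) = 1/(-58000) = -1/58000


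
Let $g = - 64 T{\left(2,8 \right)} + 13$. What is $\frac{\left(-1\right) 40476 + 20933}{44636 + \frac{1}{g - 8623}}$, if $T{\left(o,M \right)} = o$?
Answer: $- \frac{170766734}{390029367} \approx -0.43783$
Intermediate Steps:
$g = -115$ ($g = \left(-64\right) 2 + 13 = -128 + 13 = -115$)
$\frac{\left(-1\right) 40476 + 20933}{44636 + \frac{1}{g - 8623}} = \frac{\left(-1\right) 40476 + 20933}{44636 + \frac{1}{-115 - 8623}} = \frac{-40476 + 20933}{44636 + \frac{1}{-8738}} = - \frac{19543}{44636 - \frac{1}{8738}} = - \frac{19543}{\frac{390029367}{8738}} = \left(-19543\right) \frac{8738}{390029367} = - \frac{170766734}{390029367}$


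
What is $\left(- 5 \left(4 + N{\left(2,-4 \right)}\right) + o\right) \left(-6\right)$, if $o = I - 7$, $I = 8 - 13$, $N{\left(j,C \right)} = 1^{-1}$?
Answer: $222$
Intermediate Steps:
$N{\left(j,C \right)} = 1$
$I = -5$ ($I = 8 - 13 = -5$)
$o = -12$ ($o = -5 - 7 = -12$)
$\left(- 5 \left(4 + N{\left(2,-4 \right)}\right) + o\right) \left(-6\right) = \left(- 5 \left(4 + 1\right) - 12\right) \left(-6\right) = \left(\left(-5\right) 5 - 12\right) \left(-6\right) = \left(-25 - 12\right) \left(-6\right) = \left(-37\right) \left(-6\right) = 222$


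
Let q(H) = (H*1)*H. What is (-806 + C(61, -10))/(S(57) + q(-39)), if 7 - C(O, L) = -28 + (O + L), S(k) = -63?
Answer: -137/243 ≈ -0.56379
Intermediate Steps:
q(H) = H² (q(H) = H*H = H²)
C(O, L) = 35 - L - O (C(O, L) = 7 - (-28 + (O + L)) = 7 - (-28 + (L + O)) = 7 - (-28 + L + O) = 7 + (28 - L - O) = 35 - L - O)
(-806 + C(61, -10))/(S(57) + q(-39)) = (-806 + (35 - 1*(-10) - 1*61))/(-63 + (-39)²) = (-806 + (35 + 10 - 61))/(-63 + 1521) = (-806 - 16)/1458 = -822*1/1458 = -137/243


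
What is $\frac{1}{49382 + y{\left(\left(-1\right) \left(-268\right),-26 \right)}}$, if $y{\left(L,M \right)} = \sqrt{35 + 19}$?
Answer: $\frac{24691}{1219290935} - \frac{3 \sqrt{6}}{2438581870} \approx 2.0247 \cdot 10^{-5}$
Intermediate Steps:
$y{\left(L,M \right)} = 3 \sqrt{6}$ ($y{\left(L,M \right)} = \sqrt{54} = 3 \sqrt{6}$)
$\frac{1}{49382 + y{\left(\left(-1\right) \left(-268\right),-26 \right)}} = \frac{1}{49382 + 3 \sqrt{6}}$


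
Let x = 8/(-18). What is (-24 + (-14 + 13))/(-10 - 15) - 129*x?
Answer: 175/3 ≈ 58.333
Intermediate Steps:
x = -4/9 (x = 8*(-1/18) = -4/9 ≈ -0.44444)
(-24 + (-14 + 13))/(-10 - 15) - 129*x = (-24 + (-14 + 13))/(-10 - 15) - 129*(-4/9) = (-24 - 1)/(-25) + 172/3 = -25*(-1/25) + 172/3 = 1 + 172/3 = 175/3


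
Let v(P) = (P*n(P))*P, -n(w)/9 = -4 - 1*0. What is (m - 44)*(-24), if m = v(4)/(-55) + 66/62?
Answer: 2185464/1705 ≈ 1281.8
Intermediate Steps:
n(w) = 36 (n(w) = -9*(-4 - 1*0) = -9*(-4 + 0) = -9*(-4) = 36)
v(P) = 36*P² (v(P) = (P*36)*P = (36*P)*P = 36*P²)
m = -16041/1705 (m = (36*4²)/(-55) + 66/62 = (36*16)*(-1/55) + 66*(1/62) = 576*(-1/55) + 33/31 = -576/55 + 33/31 = -16041/1705 ≈ -9.4082)
(m - 44)*(-24) = (-16041/1705 - 44)*(-24) = -91061/1705*(-24) = 2185464/1705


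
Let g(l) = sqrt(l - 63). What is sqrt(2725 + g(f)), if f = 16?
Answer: sqrt(2725 + I*sqrt(47)) ≈ 52.202 + 0.06567*I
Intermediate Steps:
g(l) = sqrt(-63 + l)
sqrt(2725 + g(f)) = sqrt(2725 + sqrt(-63 + 16)) = sqrt(2725 + sqrt(-47)) = sqrt(2725 + I*sqrt(47))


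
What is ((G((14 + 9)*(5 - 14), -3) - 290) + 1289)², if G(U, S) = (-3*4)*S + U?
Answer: 685584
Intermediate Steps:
G(U, S) = U - 12*S (G(U, S) = -12*S + U = U - 12*S)
((G((14 + 9)*(5 - 14), -3) - 290) + 1289)² = ((((14 + 9)*(5 - 14) - 12*(-3)) - 290) + 1289)² = (((23*(-9) + 36) - 290) + 1289)² = (((-207 + 36) - 290) + 1289)² = ((-171 - 290) + 1289)² = (-461 + 1289)² = 828² = 685584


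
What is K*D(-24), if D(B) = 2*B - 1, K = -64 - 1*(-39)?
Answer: 1225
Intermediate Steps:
K = -25 (K = -64 + 39 = -25)
D(B) = -1 + 2*B
K*D(-24) = -25*(-1 + 2*(-24)) = -25*(-1 - 48) = -25*(-49) = 1225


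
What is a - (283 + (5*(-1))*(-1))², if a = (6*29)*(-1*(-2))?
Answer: -82596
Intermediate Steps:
a = 348 (a = 174*2 = 348)
a - (283 + (5*(-1))*(-1))² = 348 - (283 + (5*(-1))*(-1))² = 348 - (283 - 5*(-1))² = 348 - (283 + 5)² = 348 - 1*288² = 348 - 1*82944 = 348 - 82944 = -82596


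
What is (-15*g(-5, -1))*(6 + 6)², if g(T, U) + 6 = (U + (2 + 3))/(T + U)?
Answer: 14400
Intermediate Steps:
g(T, U) = -6 + (5 + U)/(T + U) (g(T, U) = -6 + (U + (2 + 3))/(T + U) = -6 + (U + 5)/(T + U) = -6 + (5 + U)/(T + U))
(-15*g(-5, -1))*(6 + 6)² = (-15*(5 - 6*(-5) - 5*(-1))/(-5 - 1))*(6 + 6)² = -15*(5 + 30 + 5)/(-6)*12² = -(-5)*40/2*144 = -15*(-20/3)*144 = 100*144 = 14400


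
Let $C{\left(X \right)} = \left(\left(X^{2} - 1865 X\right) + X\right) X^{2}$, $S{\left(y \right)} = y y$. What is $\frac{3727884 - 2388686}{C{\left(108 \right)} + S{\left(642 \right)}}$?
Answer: $- \frac{669599}{1105821054} \approx -0.00060552$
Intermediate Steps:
$S{\left(y \right)} = y^{2}$
$C{\left(X \right)} = X^{2} \left(X^{2} - 1864 X\right)$ ($C{\left(X \right)} = \left(X^{2} - 1864 X\right) X^{2} = X^{2} \left(X^{2} - 1864 X\right)$)
$\frac{3727884 - 2388686}{C{\left(108 \right)} + S{\left(642 \right)}} = \frac{3727884 - 2388686}{108^{3} \left(-1864 + 108\right) + 642^{2}} = \frac{1339198}{1259712 \left(-1756\right) + 412164} = \frac{1339198}{-2212054272 + 412164} = \frac{1339198}{-2211642108} = 1339198 \left(- \frac{1}{2211642108}\right) = - \frac{669599}{1105821054}$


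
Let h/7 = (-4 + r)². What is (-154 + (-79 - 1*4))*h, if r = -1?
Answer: -41475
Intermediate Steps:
h = 175 (h = 7*(-4 - 1)² = 7*(-5)² = 7*25 = 175)
(-154 + (-79 - 1*4))*h = (-154 + (-79 - 1*4))*175 = (-154 + (-79 - 4))*175 = (-154 - 83)*175 = -237*175 = -41475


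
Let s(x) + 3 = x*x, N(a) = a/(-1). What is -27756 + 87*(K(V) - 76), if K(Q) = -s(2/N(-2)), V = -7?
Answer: -34194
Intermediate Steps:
N(a) = -a (N(a) = a*(-1) = -a)
s(x) = -3 + x² (s(x) = -3 + x*x = -3 + x²)
K(Q) = 2 (K(Q) = -(-3 + (2/((-1*(-2))))²) = -(-3 + (2/2)²) = -(-3 + (2*(½))²) = -(-3 + 1²) = -(-3 + 1) = -1*(-2) = 2)
-27756 + 87*(K(V) - 76) = -27756 + 87*(2 - 76) = -27756 + 87*(-74) = -27756 - 6438 = -34194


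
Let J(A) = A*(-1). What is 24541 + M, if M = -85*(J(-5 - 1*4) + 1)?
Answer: 23691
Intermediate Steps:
J(A) = -A
M = -850 (M = -85*(-(-5 - 1*4) + 1) = -85*(-(-5 - 4) + 1) = -85*(-1*(-9) + 1) = -85*(9 + 1) = -85*10 = -850)
24541 + M = 24541 - 850 = 23691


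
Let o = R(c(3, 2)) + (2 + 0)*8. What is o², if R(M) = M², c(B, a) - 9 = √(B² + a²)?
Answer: 16312 + 3960*√13 ≈ 30590.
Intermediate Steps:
c(B, a) = 9 + √(B² + a²)
o = 16 + (9 + √13)² (o = (9 + √(3² + 2²))² + (2 + 0)*8 = (9 + √(9 + 4))² + 2*8 = (9 + √13)² + 16 = 16 + (9 + √13)² ≈ 174.90)
o² = (110 + 18*√13)²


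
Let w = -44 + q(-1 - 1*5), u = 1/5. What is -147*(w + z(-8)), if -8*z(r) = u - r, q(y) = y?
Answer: 300027/40 ≈ 7500.7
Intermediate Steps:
u = ⅕ ≈ 0.20000
z(r) = -1/40 + r/8 (z(r) = -(⅕ - r)/8 = -1/40 + r/8)
w = -50 (w = -44 + (-1 - 1*5) = -44 + (-1 - 5) = -44 - 6 = -50)
-147*(w + z(-8)) = -147*(-50 + (-1/40 + (⅛)*(-8))) = -147*(-50 + (-1/40 - 1)) = -147*(-50 - 41/40) = -147*(-2041/40) = 300027/40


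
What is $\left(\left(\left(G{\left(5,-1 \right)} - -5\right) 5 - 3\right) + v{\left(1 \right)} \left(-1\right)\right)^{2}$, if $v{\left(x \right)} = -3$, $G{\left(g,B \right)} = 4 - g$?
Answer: $400$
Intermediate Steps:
$\left(\left(\left(G{\left(5,-1 \right)} - -5\right) 5 - 3\right) + v{\left(1 \right)} \left(-1\right)\right)^{2} = \left(\left(\left(\left(4 - 5\right) - -5\right) 5 - 3\right) - -3\right)^{2} = \left(\left(\left(\left(4 - 5\right) + 5\right) 5 - 3\right) + 3\right)^{2} = \left(\left(\left(-1 + 5\right) 5 - 3\right) + 3\right)^{2} = \left(\left(4 \cdot 5 - 3\right) + 3\right)^{2} = \left(\left(20 - 3\right) + 3\right)^{2} = \left(17 + 3\right)^{2} = 20^{2} = 400$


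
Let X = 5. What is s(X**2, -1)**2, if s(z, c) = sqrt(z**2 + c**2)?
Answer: 626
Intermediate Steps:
s(z, c) = sqrt(c**2 + z**2)
s(X**2, -1)**2 = (sqrt((-1)**2 + (5**2)**2))**2 = (sqrt(1 + 25**2))**2 = (sqrt(1 + 625))**2 = (sqrt(626))**2 = 626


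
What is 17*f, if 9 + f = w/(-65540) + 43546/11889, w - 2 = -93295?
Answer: -1787743579/26869140 ≈ -66.535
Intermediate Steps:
w = -93293 (w = 2 - 93295 = -93293)
f = -105161387/26869140 (f = -9 + (-93293/(-65540) + 43546/11889) = -9 + (-93293*(-1/65540) + 43546*(1/11889)) = -9 + (3217/2260 + 43546/11889) = -9 + 136660873/26869140 = -105161387/26869140 ≈ -3.9138)
17*f = 17*(-105161387/26869140) = -1787743579/26869140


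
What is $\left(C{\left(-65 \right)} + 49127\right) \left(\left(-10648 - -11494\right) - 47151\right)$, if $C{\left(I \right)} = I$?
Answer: $-2271815910$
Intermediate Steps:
$\left(C{\left(-65 \right)} + 49127\right) \left(\left(-10648 - -11494\right) - 47151\right) = \left(-65 + 49127\right) \left(\left(-10648 - -11494\right) - 47151\right) = 49062 \left(\left(-10648 + 11494\right) - 47151\right) = 49062 \left(846 - 47151\right) = 49062 \left(-46305\right) = -2271815910$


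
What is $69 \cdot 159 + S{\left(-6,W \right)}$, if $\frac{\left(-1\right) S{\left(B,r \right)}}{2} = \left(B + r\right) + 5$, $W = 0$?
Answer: $10973$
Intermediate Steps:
$S{\left(B,r \right)} = -10 - 2 B - 2 r$ ($S{\left(B,r \right)} = - 2 \left(\left(B + r\right) + 5\right) = - 2 \left(5 + B + r\right) = -10 - 2 B - 2 r$)
$69 \cdot 159 + S{\left(-6,W \right)} = 69 \cdot 159 - -2 = 10971 + \left(-10 + 12 + 0\right) = 10971 + 2 = 10973$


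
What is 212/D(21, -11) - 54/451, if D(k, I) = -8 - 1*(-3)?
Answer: -95882/2255 ≈ -42.520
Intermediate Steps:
D(k, I) = -5 (D(k, I) = -8 + 3 = -5)
212/D(21, -11) - 54/451 = 212/(-5) - 54/451 = 212*(-⅕) - 54*1/451 = -212/5 - 54/451 = -95882/2255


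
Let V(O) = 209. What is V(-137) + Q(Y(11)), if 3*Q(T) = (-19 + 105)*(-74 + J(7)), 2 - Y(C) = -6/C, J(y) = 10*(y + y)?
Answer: 2101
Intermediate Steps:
J(y) = 20*y (J(y) = 10*(2*y) = 20*y)
Y(C) = 2 + 6/C (Y(C) = 2 - (-6)/C = 2 + 6/C)
Q(T) = 1892 (Q(T) = ((-19 + 105)*(-74 + 20*7))/3 = (86*(-74 + 140))/3 = (86*66)/3 = (⅓)*5676 = 1892)
V(-137) + Q(Y(11)) = 209 + 1892 = 2101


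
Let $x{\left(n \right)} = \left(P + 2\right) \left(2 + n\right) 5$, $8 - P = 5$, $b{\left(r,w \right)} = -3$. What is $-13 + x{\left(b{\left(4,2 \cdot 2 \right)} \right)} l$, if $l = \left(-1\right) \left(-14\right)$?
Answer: $-363$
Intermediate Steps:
$P = 3$ ($P = 8 - 5 = 3$)
$x{\left(n \right)} = 50 + 25 n$ ($x{\left(n \right)} = \left(3 + 2\right) \left(2 + n\right) 5 = 5 \left(10 + 5 n\right) = 50 + 25 n$)
$l = 14$
$-13 + x{\left(b{\left(4,2 \cdot 2 \right)} \right)} l = -13 + \left(50 + 25 \left(-3\right)\right) 14 = -13 + \left(50 - 75\right) 14 = -13 - 350 = -363$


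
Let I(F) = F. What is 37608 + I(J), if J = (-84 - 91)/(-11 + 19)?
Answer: 300689/8 ≈ 37586.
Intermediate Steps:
J = -175/8 ≈ -21.875
37608 + I(J) = 37608 - 175/8 = 300689/8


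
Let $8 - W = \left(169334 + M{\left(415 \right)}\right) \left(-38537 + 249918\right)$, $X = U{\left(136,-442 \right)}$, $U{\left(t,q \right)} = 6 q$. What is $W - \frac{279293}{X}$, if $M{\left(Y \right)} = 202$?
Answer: $- \frac{5590523500019}{156} \approx -3.5837 \cdot 10^{10}$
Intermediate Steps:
$X = -2652$ ($X = 6 \left(-442\right) = -2652$)
$W = -35836689208$ ($W = 8 - \left(169334 + 202\right) \left(-38537 + 249918\right) = 8 - 169536 \cdot 211381 = 8 - 35836689216 = -35836689208$)
$W - \frac{279293}{X} = -35836689208 - \frac{279293}{-2652} = -35836689208 - - \frac{16429}{156} = -35836689208 + \frac{16429}{156} = - \frac{5590523500019}{156}$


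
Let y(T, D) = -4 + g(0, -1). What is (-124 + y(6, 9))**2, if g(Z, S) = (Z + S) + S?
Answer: 16900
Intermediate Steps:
g(Z, S) = Z + 2*S (g(Z, S) = (S + Z) + S = Z + 2*S)
y(T, D) = -6 (y(T, D) = -4 + (0 + 2*(-1)) = -4 + (0 - 2) = -4 - 2 = -6)
(-124 + y(6, 9))**2 = (-124 - 6)**2 = (-130)**2 = 16900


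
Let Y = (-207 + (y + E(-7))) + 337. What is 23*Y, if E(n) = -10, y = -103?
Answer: 391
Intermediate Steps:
Y = 17 (Y = (-207 + (-103 - 10)) + 337 = (-207 - 113) + 337 = -320 + 337 = 17)
23*Y = 23*17 = 391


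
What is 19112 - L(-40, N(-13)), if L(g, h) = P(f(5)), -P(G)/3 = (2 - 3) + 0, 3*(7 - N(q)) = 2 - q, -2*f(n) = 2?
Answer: 19109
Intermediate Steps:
f(n) = -1 (f(n) = -1/2*2 = -1)
N(q) = 19/3 + q/3 (N(q) = 7 - (2 - q)/3 = 7 + (-2/3 + q/3) = 19/3 + q/3)
P(G) = 3 (P(G) = -3*((2 - 3) + 0) = -3*(-1 + 0) = -3*(-1) = 3)
L(g, h) = 3
19112 - L(-40, N(-13)) = 19112 - 1*3 = 19112 - 3 = 19109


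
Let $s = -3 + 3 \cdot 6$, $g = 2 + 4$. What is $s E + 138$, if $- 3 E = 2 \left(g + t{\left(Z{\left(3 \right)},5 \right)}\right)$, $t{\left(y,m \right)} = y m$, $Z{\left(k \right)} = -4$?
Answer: $278$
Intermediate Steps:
$g = 6$
$t{\left(y,m \right)} = m y$
$E = \frac{28}{3}$ ($E = - \frac{2 \left(6 + 5 \left(-4\right)\right)}{3} = - \frac{2 \left(6 - 20\right)}{3} = - \frac{2 \left(-14\right)}{3} = \left(- \frac{1}{3}\right) \left(-28\right) = \frac{28}{3} \approx 9.3333$)
$s = 15$ ($s = -3 + 18 = 15$)
$s E + 138 = 15 \cdot \frac{28}{3} + 138 = 140 + 138 = 278$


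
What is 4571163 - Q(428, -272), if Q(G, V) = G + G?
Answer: 4570307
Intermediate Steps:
Q(G, V) = 2*G
4571163 - Q(428, -272) = 4571163 - 2*428 = 4571163 - 1*856 = 4571163 - 856 = 4570307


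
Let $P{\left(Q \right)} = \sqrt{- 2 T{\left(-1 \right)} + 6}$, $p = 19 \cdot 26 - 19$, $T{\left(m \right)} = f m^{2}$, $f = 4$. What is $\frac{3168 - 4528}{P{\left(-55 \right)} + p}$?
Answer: $- \frac{646000}{225627} + \frac{1360 i \sqrt{2}}{225627} \approx -2.8631 + 0.0085244 i$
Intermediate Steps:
$T{\left(m \right)} = 4 m^{2}$
$p = 475$ ($p = 494 - 19 = 475$)
$P{\left(Q \right)} = i \sqrt{2}$ ($P{\left(Q \right)} = \sqrt{- 2 \cdot 4 \left(-1\right)^{2} + 6} = \sqrt{- 2 \cdot 4 \cdot 1 + 6} = \sqrt{\left(-2\right) 4 + 6} = \sqrt{-8 + 6} = \sqrt{-2} = i \sqrt{2}$)
$\frac{3168 - 4528}{P{\left(-55 \right)} + p} = \frac{3168 - 4528}{i \sqrt{2} + 475} = - \frac{1360}{475 + i \sqrt{2}}$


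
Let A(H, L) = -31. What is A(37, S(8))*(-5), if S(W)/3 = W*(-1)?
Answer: 155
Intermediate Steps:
S(W) = -3*W (S(W) = 3*(W*(-1)) = 3*(-W) = -3*W)
A(37, S(8))*(-5) = -31*(-5) = 155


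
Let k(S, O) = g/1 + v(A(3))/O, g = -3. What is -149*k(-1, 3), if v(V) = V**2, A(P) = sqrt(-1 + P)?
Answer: 1043/3 ≈ 347.67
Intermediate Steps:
k(S, O) = -3 + 2/O (k(S, O) = -3/1 + (sqrt(-1 + 3))**2/O = -3*1 + (sqrt(2))**2/O = -3 + 2/O)
-149*k(-1, 3) = -149*(-3 + 2/3) = -149*(-7/3) = 1043/3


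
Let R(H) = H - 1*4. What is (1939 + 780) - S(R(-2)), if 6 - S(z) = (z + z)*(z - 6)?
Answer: 2857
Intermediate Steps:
R(H) = -4 + H (R(H) = H - 4 = -4 + H)
S(z) = 6 - 2*z*(-6 + z) (S(z) = 6 - (z + z)*(z - 6) = 6 - 2*z*(-6 + z))
(1939 + 780) - S(R(-2)) = (1939 + 780) - (6 - 2*(-4 - 2)² + 12*(-4 - 2)) = 2719 - (6 - 2*(-6)² + 12*(-6)) = 2719 - (6 - 2*36 - 72) = 2719 - (6 - 72 - 72) = 2719 - 1*(-138) = 2719 + 138 = 2857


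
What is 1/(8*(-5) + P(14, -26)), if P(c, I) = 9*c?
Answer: 1/86 ≈ 0.011628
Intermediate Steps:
1/(8*(-5) + P(14, -26)) = 1/(8*(-5) + 9*14) = 1/(-40 + 126) = 1/86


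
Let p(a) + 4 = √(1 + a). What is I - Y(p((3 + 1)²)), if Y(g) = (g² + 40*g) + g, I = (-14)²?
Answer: 327 - 33*√17 ≈ 190.94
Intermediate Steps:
p(a) = -4 + √(1 + a)
I = 196
Y(g) = g² + 41*g
I - Y(p((3 + 1)²)) = 196 - (-4 + √(1 + (3 + 1)²))*(41 + (-4 + √(1 + (3 + 1)²))) = 196 - (-4 + √(1 + 4²))*(41 + (-4 + √(1 + 4²))) = 196 - (-4 + √(1 + 16))*(41 + (-4 + √(1 + 16))) = 196 - (-4 + √17)*(41 + (-4 + √17)) = 196 - (-4 + √17)*(37 + √17)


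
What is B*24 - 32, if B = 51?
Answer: 1192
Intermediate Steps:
B*24 - 32 = 51*24 - 32 = 1224 - 32 = 1192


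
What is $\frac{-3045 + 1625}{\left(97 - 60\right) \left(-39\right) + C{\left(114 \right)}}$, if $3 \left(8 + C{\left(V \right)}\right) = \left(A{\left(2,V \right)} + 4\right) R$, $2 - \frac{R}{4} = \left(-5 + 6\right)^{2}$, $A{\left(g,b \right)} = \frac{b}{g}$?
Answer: $\frac{4260}{4109} \approx 1.0367$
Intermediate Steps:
$R = 4$ ($R = 8 - 4 \left(-5 + 6\right)^{2} = 8 - 4 \cdot 1^{2} = 8 - 4 = 4$)
$C{\left(V \right)} = - \frac{8}{3} + \frac{2 V}{3}$ ($C{\left(V \right)} = -8 + \frac{\left(\frac{V}{2} + 4\right) 4}{3} = -8 + \frac{\left(4 + \frac{V}{2}\right) 4}{3} = -8 + \frac{16 + 2 V}{3} = -8 + \left(\frac{16}{3} + \frac{2 V}{3}\right) = - \frac{8}{3} + \frac{2 V}{3}$)
$\frac{-3045 + 1625}{\left(97 - 60\right) \left(-39\right) + C{\left(114 \right)}} = \frac{-3045 + 1625}{\left(97 - 60\right) \left(-39\right) + \left(- \frac{8}{3} + \frac{2}{3} \cdot 114\right)} = - \frac{1420}{37 \left(-39\right) + \left(- \frac{8}{3} + 76\right)} = - \frac{1420}{-1443 + \frac{220}{3}} = - \frac{1420}{- \frac{4109}{3}} = \left(-1420\right) \left(- \frac{3}{4109}\right) = \frac{4260}{4109}$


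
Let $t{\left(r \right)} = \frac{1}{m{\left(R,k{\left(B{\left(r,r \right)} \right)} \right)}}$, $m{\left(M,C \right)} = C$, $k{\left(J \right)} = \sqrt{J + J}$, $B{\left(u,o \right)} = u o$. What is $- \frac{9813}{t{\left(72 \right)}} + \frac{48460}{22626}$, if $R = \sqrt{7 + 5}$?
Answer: $\frac{24230}{11313} - 706536 \sqrt{2} \approx -9.9919 \cdot 10^{5}$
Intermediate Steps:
$B{\left(u,o \right)} = o u$
$k{\left(J \right)} = \sqrt{2} \sqrt{J}$ ($k{\left(J \right)} = \sqrt{2 J} = \sqrt{2} \sqrt{J}$)
$R = 2 \sqrt{3}$ ($R = \sqrt{12} = 2 \sqrt{3} \approx 3.4641$)
$t{\left(r \right)} = \frac{\sqrt{2}}{2 \sqrt{r^{2}}}$ ($t{\left(r \right)} = \frac{1}{\sqrt{2} \sqrt{r r}} = \frac{1}{\sqrt{2} \sqrt{r^{2}}} = \frac{\sqrt{2}}{2 \sqrt{r^{2}}}$)
$- \frac{9813}{t{\left(72 \right)}} + \frac{48460}{22626} = - \frac{9813}{\frac{1}{2} \sqrt{2} \frac{1}{\sqrt{72^{2}}}} + \frac{48460}{22626} = - \frac{9813}{\frac{1}{2} \sqrt{2} \frac{1}{\sqrt{5184}}} + 48460 \cdot \frac{1}{22626} = - \frac{9813}{\frac{1}{2} \sqrt{2} \cdot \frac{1}{72}} + \frac{24230}{11313} = - \frac{9813}{\frac{1}{144} \sqrt{2}} + \frac{24230}{11313} = - 9813 \cdot 72 \sqrt{2} + \frac{24230}{11313} = - 706536 \sqrt{2} + \frac{24230}{11313} = \frac{24230}{11313} - 706536 \sqrt{2}$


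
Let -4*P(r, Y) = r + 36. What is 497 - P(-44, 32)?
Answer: 495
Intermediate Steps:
P(r, Y) = -9 - r/4 (P(r, Y) = -(r + 36)/4 = -(36 + r)/4 = -9 - r/4)
497 - P(-44, 32) = 497 - (-9 - 1/4*(-44)) = 497 - (-9 + 11) = 497 - 1*2 = 497 - 2 = 495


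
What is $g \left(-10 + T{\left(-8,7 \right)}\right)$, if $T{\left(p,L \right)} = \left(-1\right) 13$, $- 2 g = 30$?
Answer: $345$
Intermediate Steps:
$g = -15$ ($g = \left(- \frac{1}{2}\right) 30 = -15$)
$T{\left(p,L \right)} = -13$
$g \left(-10 + T{\left(-8,7 \right)}\right) = - 15 \left(-10 - 13\right) = \left(-15\right) \left(-23\right) = 345$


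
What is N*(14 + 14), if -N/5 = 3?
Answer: -420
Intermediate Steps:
N = -15 (N = -5*3 = -15)
N*(14 + 14) = -15*(14 + 14) = -15*28 = -420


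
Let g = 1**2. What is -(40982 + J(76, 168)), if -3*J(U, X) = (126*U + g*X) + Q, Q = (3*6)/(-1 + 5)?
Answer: -75465/2 ≈ -37733.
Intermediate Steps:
g = 1
Q = 9/2 (Q = 18/4 = 18*(1/4) = 9/2 ≈ 4.5000)
J(U, X) = -3/2 - 42*U - X/3 (J(U, X) = -((126*U + 1*X) + 9/2)/3 = -((126*U + X) + 9/2)/3 = -((X + 126*U) + 9/2)/3 = -(9/2 + X + 126*U)/3 = -3/2 - 42*U - X/3)
-(40982 + J(76, 168)) = -(40982 + (-3/2 - 42*76 - 1/3*168)) = -(40982 + (-3/2 - 3192 - 56)) = -(40982 - 6499/2) = -1*75465/2 = -75465/2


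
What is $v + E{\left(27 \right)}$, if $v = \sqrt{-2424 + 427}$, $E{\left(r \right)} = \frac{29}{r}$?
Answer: $\frac{29}{27} + i \sqrt{1997} \approx 1.0741 + 44.688 i$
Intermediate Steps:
$v = i \sqrt{1997}$ ($v = \sqrt{-1997} = i \sqrt{1997} \approx 44.688 i$)
$v + E{\left(27 \right)} = i \sqrt{1997} + \frac{29}{27} = \frac{29}{27} + i \sqrt{1997}$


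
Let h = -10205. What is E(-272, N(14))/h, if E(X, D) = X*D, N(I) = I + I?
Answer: 7616/10205 ≈ 0.74630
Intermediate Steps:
N(I) = 2*I
E(X, D) = D*X
E(-272, N(14))/h = ((2*14)*(-272))/(-10205) = (28*(-272))*(-1/10205) = -7616*(-1/10205) = 7616/10205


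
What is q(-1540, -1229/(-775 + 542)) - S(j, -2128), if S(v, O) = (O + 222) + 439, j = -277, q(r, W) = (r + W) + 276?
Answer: 48528/233 ≈ 208.27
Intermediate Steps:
q(r, W) = 276 + W + r (q(r, W) = (W + r) + 276 = 276 + W + r)
S(v, O) = 661 + O (S(v, O) = (222 + O) + 439 = 661 + O)
q(-1540, -1229/(-775 + 542)) - S(j, -2128) = (276 - 1229/(-775 + 542) - 1540) - (661 - 2128) = (276 - 1229/(-233) - 1540) - 1*(-1467) = (276 - 1229*(-1/233) - 1540) + 1467 = (276 + 1229/233 - 1540) + 1467 = -293283/233 + 1467 = 48528/233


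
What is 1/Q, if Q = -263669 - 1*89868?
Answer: -1/353537 ≈ -2.8286e-6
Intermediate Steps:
Q = -353537 (Q = -263669 - 89868 = -353537)
1/Q = 1/(-353537) = -1/353537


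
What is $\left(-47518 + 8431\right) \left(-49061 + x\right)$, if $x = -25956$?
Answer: $2932189479$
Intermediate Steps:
$\left(-47518 + 8431\right) \left(-49061 + x\right) = \left(-47518 + 8431\right) \left(-49061 - 25956\right) = \left(-39087\right) \left(-75017\right) = 2932189479$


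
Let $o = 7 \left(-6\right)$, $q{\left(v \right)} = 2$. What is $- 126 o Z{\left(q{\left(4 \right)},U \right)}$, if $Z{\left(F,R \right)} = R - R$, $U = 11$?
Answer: $0$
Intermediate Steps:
$o = -42$
$Z{\left(F,R \right)} = 0$
$- 126 o Z{\left(q{\left(4 \right)},U \right)} = \left(-126\right) \left(-42\right) 0 = 5292 \cdot 0 = 0$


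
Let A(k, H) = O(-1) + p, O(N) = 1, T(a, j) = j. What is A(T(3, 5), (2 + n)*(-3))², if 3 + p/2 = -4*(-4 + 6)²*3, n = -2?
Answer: 10201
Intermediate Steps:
p = -102 (p = -6 + 2*(-4*(-4 + 6)²*3) = -6 + 2*(-4*2²*3) = -6 + 2*(-4*4*3) = -6 + 2*(-16*3) = -6 + 2*(-48) = -6 - 96 = -102)
A(k, H) = -101 (A(k, H) = 1 - 102 = -101)
A(T(3, 5), (2 + n)*(-3))² = (-101)² = 10201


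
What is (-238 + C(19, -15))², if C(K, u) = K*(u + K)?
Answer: 26244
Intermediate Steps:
C(K, u) = K*(K + u)
(-238 + C(19, -15))² = (-238 + 19*(19 - 15))² = (-238 + 19*4)² = (-238 + 76)² = (-162)² = 26244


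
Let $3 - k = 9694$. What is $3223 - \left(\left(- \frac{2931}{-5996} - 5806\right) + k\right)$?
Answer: $\frac{112242189}{5996} \approx 18720.0$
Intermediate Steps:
$k = -9691$ ($k = 3 - 9694 = -9691$)
$3223 - \left(\left(- \frac{2931}{-5996} - 5806\right) + k\right) = 3223 - \left(\left(- \frac{2931}{-5996} - 5806\right) - 9691\right) = 3223 - \left(\left(\left(-2931\right) \left(- \frac{1}{5996}\right) - 5806\right) - 9691\right) = 3223 - \left(\left(\frac{2931}{5996} - 5806\right) - 9691\right) = 3223 - \left(- \frac{34809845}{5996} - 9691\right) = 3223 - - \frac{92917081}{5996} = 3223 + \frac{92917081}{5996} = \frac{112242189}{5996}$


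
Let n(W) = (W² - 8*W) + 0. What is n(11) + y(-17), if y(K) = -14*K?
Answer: 271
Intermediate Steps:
n(W) = W² - 8*W
n(11) + y(-17) = 11*(-8 + 11) - 14*(-17) = 11*3 + 238 = 33 + 238 = 271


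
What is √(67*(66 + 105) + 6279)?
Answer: 2*√4434 ≈ 133.18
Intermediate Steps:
√(67*(66 + 105) + 6279) = √(67*171 + 6279) = √(11457 + 6279) = √17736 = 2*√4434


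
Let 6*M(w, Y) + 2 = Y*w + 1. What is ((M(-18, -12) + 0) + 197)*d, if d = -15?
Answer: -6985/2 ≈ -3492.5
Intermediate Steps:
M(w, Y) = -⅙ + Y*w/6 (M(w, Y) = -⅓ + (Y*w + 1)/6 = -⅓ + (1 + Y*w)/6 = -⅓ + (⅙ + Y*w/6) = -⅙ + Y*w/6)
((M(-18, -12) + 0) + 197)*d = (((-⅙ + (⅙)*(-12)*(-18)) + 0) + 197)*(-15) = (((-⅙ + 36) + 0) + 197)*(-15) = ((215/6 + 0) + 197)*(-15) = (215/6 + 197)*(-15) = (1397/6)*(-15) = -6985/2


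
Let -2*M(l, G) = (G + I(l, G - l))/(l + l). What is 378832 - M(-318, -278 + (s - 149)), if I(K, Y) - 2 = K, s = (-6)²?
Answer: 481875011/1272 ≈ 3.7883e+5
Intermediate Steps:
s = 36
I(K, Y) = 2 + K
M(l, G) = -(2 + G + l)/(4*l) (M(l, G) = -(G + (2 + l))/(2*(l + l)) = -(2 + G + l)/(2*(2*l)) = -(2 + G + l)*1/(2*l)/2 = -(2 + G + l)/(4*l))
378832 - M(-318, -278 + (s - 149)) = 378832 - (-2 - (-278 + (36 - 149)) - 1*(-318))/(4*(-318)) = 378832 - (-1)*(-2 - (-278 - 113) + 318)/(4*318) = 378832 - (-1)*(-2 - 1*(-391) + 318)/(4*318) = 378832 - (-1)*(-2 + 391 + 318)/(4*318) = 378832 - (-1)*707/(4*318) = 378832 - 1*(-707/1272) = 378832 + 707/1272 = 481875011/1272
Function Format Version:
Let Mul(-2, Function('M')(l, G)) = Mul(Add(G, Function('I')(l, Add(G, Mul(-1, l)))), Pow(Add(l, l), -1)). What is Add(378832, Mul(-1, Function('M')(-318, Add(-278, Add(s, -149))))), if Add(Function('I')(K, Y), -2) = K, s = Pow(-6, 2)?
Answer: Rational(481875011, 1272) ≈ 3.7883e+5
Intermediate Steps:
s = 36
Function('I')(K, Y) = Add(2, K)
Function('M')(l, G) = Mul(Rational(-1, 4), Pow(l, -1), Add(2, G, l)) (Function('M')(l, G) = Mul(Rational(-1, 2), Mul(Add(G, Add(2, l)), Pow(Add(l, l), -1))) = Mul(Rational(-1, 2), Mul(Add(2, G, l), Pow(Mul(2, l), -1))) = Mul(Rational(-1, 2), Mul(Add(2, G, l), Mul(Rational(1, 2), Pow(l, -1)))) = Mul(Rational(-1, 2), Mul(Rational(1, 2), Pow(l, -1), Add(2, G, l))) = Mul(Rational(-1, 4), Pow(l, -1), Add(2, G, l)))
Add(378832, Mul(-1, Function('M')(-318, Add(-278, Add(s, -149))))) = Add(378832, Mul(-1, Mul(Rational(1, 4), Pow(-318, -1), Add(-2, Mul(-1, Add(-278, Add(36, -149))), Mul(-1, -318))))) = Add(378832, Mul(-1, Mul(Rational(1, 4), Rational(-1, 318), Add(-2, Mul(-1, Add(-278, -113)), 318)))) = Add(378832, Mul(-1, Mul(Rational(1, 4), Rational(-1, 318), Add(-2, Mul(-1, -391), 318)))) = Add(378832, Mul(-1, Mul(Rational(1, 4), Rational(-1, 318), Add(-2, 391, 318)))) = Add(378832, Mul(-1, Mul(Rational(1, 4), Rational(-1, 318), 707))) = Add(378832, Mul(-1, Rational(-707, 1272))) = Add(378832, Rational(707, 1272)) = Rational(481875011, 1272)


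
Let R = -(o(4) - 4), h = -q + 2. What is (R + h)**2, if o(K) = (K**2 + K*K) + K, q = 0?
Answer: 900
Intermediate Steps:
o(K) = K + 2*K**2 (o(K) = (K**2 + K**2) + K = 2*K**2 + K = K + 2*K**2)
h = 2 (h = -1*0 + 2 = 0 + 2 = 2)
R = -32 (R = -(4*(1 + 2*4) - 4) = -(4*(1 + 8) - 4) = -(4*9 - 4) = -(36 - 4) = -1*32 = -32)
(R + h)**2 = (-32 + 2)**2 = (-30)**2 = 900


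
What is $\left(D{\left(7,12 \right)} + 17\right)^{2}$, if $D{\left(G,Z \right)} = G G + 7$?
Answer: $5329$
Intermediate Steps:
$D{\left(G,Z \right)} = 7 + G^{2}$ ($D{\left(G,Z \right)} = G^{2} + 7 = 7 + G^{2}$)
$\left(D{\left(7,12 \right)} + 17\right)^{2} = \left(\left(7 + 7^{2}\right) + 17\right)^{2} = \left(\left(7 + 49\right) + 17\right)^{2} = \left(56 + 17\right)^{2} = 73^{2} = 5329$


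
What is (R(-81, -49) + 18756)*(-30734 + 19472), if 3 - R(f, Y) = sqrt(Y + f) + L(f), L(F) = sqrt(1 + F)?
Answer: -211263858 + 11262*I*sqrt(130) + 45048*I*sqrt(5) ≈ -2.1126e+8 + 2.2914e+5*I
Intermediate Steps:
R(f, Y) = 3 - sqrt(1 + f) - sqrt(Y + f) (R(f, Y) = 3 - (sqrt(Y + f) + sqrt(1 + f)) = 3 - (sqrt(1 + f) + sqrt(Y + f)) = 3 + (-sqrt(1 + f) - sqrt(Y + f)) = 3 - sqrt(1 + f) - sqrt(Y + f))
(R(-81, -49) + 18756)*(-30734 + 19472) = ((3 - sqrt(1 - 81) - sqrt(-49 - 81)) + 18756)*(-30734 + 19472) = ((3 - sqrt(-80) - sqrt(-130)) + 18756)*(-11262) = ((3 - 4*I*sqrt(5) - I*sqrt(130)) + 18756)*(-11262) = ((3 - I*sqrt(130) - 4*I*sqrt(5)) + 18756)*(-11262) = (18759 - I*sqrt(130) - 4*I*sqrt(5))*(-11262) = -211263858 + 11262*I*sqrt(130) + 45048*I*sqrt(5)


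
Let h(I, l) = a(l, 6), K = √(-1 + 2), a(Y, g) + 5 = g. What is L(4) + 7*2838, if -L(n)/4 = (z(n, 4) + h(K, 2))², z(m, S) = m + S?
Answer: 19542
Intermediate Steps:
z(m, S) = S + m
a(Y, g) = -5 + g
K = 1 (K = √1 = 1)
h(I, l) = 1 (h(I, l) = -5 + 6 = 1)
L(n) = -4*(5 + n)² (L(n) = -4*((4 + n) + 1)² = -4*(5 + n)²)
L(4) + 7*2838 = -4*(5 + 4)² + 7*2838 = -4*9² + 19866 = -4*81 + 19866 = -324 + 19866 = 19542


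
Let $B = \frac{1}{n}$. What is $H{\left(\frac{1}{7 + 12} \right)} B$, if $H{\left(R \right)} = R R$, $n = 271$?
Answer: $\frac{1}{97831} \approx 1.0222 \cdot 10^{-5}$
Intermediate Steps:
$B = \frac{1}{271} \approx 0.00369$
$H{\left(R \right)} = R^{2}$
$H{\left(\frac{1}{7 + 12} \right)} B = \left(\frac{1}{7 + 12}\right)^{2} \cdot \frac{1}{271} = \left(\frac{1}{19}\right)^{2} \cdot \frac{1}{271} = \frac{1}{361} \cdot \frac{1}{271} = \frac{1}{97831}$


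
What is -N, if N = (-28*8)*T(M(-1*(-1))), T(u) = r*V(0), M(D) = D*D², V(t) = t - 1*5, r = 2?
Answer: -2240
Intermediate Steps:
V(t) = -5 + t (V(t) = t - 5 = -5 + t)
M(D) = D³
T(u) = -10 (T(u) = 2*(-5 + 0) = 2*(-5) = -10)
N = 2240 (N = -28*8*(-10) = -224*(-10) = 2240)
-N = -1*2240 = -2240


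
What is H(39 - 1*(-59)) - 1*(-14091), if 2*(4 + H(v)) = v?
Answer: 14136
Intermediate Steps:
H(v) = -4 + v/2
H(39 - 1*(-59)) - 1*(-14091) = (-4 + (39 - 1*(-59))/2) - 1*(-14091) = (-4 + (39 + 59)/2) + 14091 = (-4 + (½)*98) + 14091 = (-4 + 49) + 14091 = 45 + 14091 = 14136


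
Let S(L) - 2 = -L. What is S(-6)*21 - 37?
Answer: 131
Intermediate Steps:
S(L) = 2 - L
S(-6)*21 - 37 = (2 - 1*(-6))*21 - 37 = (2 + 6)*21 - 37 = 8*21 - 37 = 168 - 37 = 131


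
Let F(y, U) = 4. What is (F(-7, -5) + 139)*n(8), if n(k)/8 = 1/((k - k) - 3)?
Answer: -1144/3 ≈ -381.33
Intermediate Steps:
n(k) = -8/3 (n(k) = 8/((k - k) - 3) = 8/(0 - 3) = 8/(-3) = 8*(-⅓) = -8/3)
(F(-7, -5) + 139)*n(8) = (4 + 139)*(-8/3) = 143*(-8/3) = -1144/3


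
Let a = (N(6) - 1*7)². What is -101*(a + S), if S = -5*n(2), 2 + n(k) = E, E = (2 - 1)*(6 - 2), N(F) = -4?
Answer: -11211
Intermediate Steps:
E = 4 (E = 1*4 = 4)
n(k) = 2 (n(k) = -2 + 4 = 2)
a = 121 (a = (-4 - 1*7)² = (-4 - 7)² = (-11)² = 121)
S = -10 (S = -5*2 = -10)
-101*(a + S) = -101*(121 - 10) = -101*111 = -11211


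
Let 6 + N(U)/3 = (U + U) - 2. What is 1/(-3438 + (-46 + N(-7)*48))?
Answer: -1/6652 ≈ -0.00015033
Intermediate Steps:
N(U) = -24 + 6*U (N(U) = -18 + 3*((U + U) - 2) = -18 + 3*(2*U - 2) = -18 + 3*(-2 + 2*U) = -18 + (-6 + 6*U) = -24 + 6*U)
1/(-3438 + (-46 + N(-7)*48)) = 1/(-3438 + (-46 + (-24 + 6*(-7))*48)) = 1/(-3438 + (-46 + (-24 - 42)*48)) = 1/(-3438 + (-46 - 66*48)) = 1/(-3438 + (-46 - 3168)) = 1/(-3438 - 3214) = 1/(-6652) = -1/6652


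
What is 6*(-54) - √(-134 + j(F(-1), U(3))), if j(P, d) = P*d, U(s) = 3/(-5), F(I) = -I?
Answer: -324 - I*√3365/5 ≈ -324.0 - 11.602*I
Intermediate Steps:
U(s) = -⅗ (U(s) = 3*(-⅕) = -⅗)
6*(-54) - √(-134 + j(F(-1), U(3))) = 6*(-54) - √(-134 - 1*(-1)*(-⅗)) = -324 - √(-134 + 1*(-⅗)) = -324 - √(-134 - ⅗) = -324 - √(-673/5) = -324 - I*√3365/5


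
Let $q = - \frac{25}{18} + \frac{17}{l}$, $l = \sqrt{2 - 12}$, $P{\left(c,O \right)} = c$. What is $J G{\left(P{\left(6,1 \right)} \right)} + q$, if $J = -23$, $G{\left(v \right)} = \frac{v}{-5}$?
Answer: $\frac{2359}{90} - \frac{17 i \sqrt{10}}{10} \approx 26.211 - 5.3759 i$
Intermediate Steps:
$l = i \sqrt{10}$ ($l = \sqrt{-10} = i \sqrt{10} \approx 3.1623 i$)
$G{\left(v \right)} = - \frac{v}{5}$ ($G{\left(v \right)} = v \left(- \frac{1}{5}\right) = - \frac{v}{5}$)
$q = - \frac{25}{18} - \frac{17 i \sqrt{10}}{10}$ ($q = - \frac{25}{18} + \frac{17}{i \sqrt{10}} = \left(-25\right) \frac{1}{18} + 17 \left(- \frac{i \sqrt{10}}{10}\right) = - \frac{25}{18} - \frac{17 i \sqrt{10}}{10} \approx -1.3889 - 5.3759 i$)
$J G{\left(P{\left(6,1 \right)} \right)} + q = - 23 \left(\left(- \frac{1}{5}\right) 6\right) - \left(\frac{25}{18} + \frac{17 i \sqrt{10}}{10}\right) = \left(-23\right) \left(- \frac{6}{5}\right) - \left(\frac{25}{18} + \frac{17 i \sqrt{10}}{10}\right) = \frac{138}{5} - \left(\frac{25}{18} + \frac{17 i \sqrt{10}}{10}\right) = \frac{2359}{90} - \frac{17 i \sqrt{10}}{10}$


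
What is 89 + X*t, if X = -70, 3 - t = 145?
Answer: 10029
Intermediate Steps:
t = -142 (t = 3 - 1*145 = 3 - 145 = -142)
89 + X*t = 89 - 70*(-142) = 89 + 9940 = 10029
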